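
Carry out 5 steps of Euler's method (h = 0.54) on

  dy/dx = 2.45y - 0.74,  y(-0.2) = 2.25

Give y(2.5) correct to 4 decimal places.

Euler: y_{n+1} = y_n + h·f(x_n, y_n).
x=-0.200000, y=2.250000: f=4.772500 → y ← 2.250000 + 0.54·4.772500 = 4.827150
x=0.340000, y=4.827150: f=11.086517 → y ← 4.827150 + 0.54·11.086517 = 10.813869
x=0.880000, y=10.813869: f=25.753980 → y ← 10.813869 + 0.54·25.753980 = 24.721019
x=1.420000, y=24.721019: f=59.826496 → y ← 24.721019 + 0.54·59.826496 = 57.027327
x=1.960000, y=57.027327: f=138.976950 → y ← 57.027327 + 0.54·138.976950 = 132.074879
y(2.5) ≈ 132.0749

132.0749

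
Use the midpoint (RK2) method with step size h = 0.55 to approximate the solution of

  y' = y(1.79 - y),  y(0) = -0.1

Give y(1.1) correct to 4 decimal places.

Midpoint: k1 = f(s_n, y_n); k2 = f(s_n + h/2, y_n + (h/2)·k1); y_{n+1} = y_n + h·k2.
s=0.000000, y=-0.100000:
  k1 = f(0.000000, -0.100000) = -0.189000
  k2 = f(0.275000, -0.151975) = -0.295132
  y ← -0.100000 + 0.55·(-0.295132) = -0.262322
s=0.550000, y=-0.262322:
  k1 = f(0.550000, -0.262322) = -0.538370
  k2 = f(0.825000, -0.410374) = -0.902977
  y ← -0.262322 + 0.55·(-0.902977) = -0.758960
y(1.1) ≈ -0.7590

-0.7590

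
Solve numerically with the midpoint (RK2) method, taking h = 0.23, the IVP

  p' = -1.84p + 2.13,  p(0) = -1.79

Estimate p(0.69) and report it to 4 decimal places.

0.2855

Midpoint: k1 = f(s_n, p_n); k2 = f(s_n + h/2, p_n + (h/2)·k1); p_{n+1} = p_n + h·k2.
s=0.000000, p=-1.790000:
  k1 = f(0.000000, -1.790000) = 5.423600
  k2 = f(0.115000, -1.166286) = 4.275966
  p ← -1.790000 + 0.23·4.275966 = -0.806528
s=0.230000, p=-0.806528:
  k1 = f(0.230000, -0.806528) = 3.614011
  k2 = f(0.345000, -0.390916) = 2.849286
  p ← -0.806528 + 0.23·2.849286 = -0.151192
s=0.460000, p=-0.151192:
  k1 = f(0.460000, -0.151192) = 2.408193
  k2 = f(0.575000, 0.125750) = 1.898619
  p ← -0.151192 + 0.23·1.898619 = 0.285491
p(0.69) ≈ 0.2855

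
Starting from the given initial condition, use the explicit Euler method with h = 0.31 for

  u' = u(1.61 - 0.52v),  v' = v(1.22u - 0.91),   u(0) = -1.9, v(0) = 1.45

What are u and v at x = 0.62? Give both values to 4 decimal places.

Euler on (u,v): u_{n+1} = u_n + h·u', v_{n+1} = v_n + h·v'.
0.000000: (-1.900000, 1.450000); f=(-1.626400, -4.680600) → (-2.404184, -0.000986)
0.310000: (-2.404184, -0.000986); f=(-3.871969, 0.003789) → (-3.604494, 0.000189)
(u(0.62), v(0.62)) ≈ (-3.6045, 0.0002)

-3.6045, 0.0002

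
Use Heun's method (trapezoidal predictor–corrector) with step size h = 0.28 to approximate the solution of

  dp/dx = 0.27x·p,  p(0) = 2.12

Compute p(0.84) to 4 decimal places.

2.3314

Heun: k1 = f(x_n, p_n); k2 = f(x_n + h, p_n + h·k1); p_{n+1} = p_n + (h/2)·(k1 + k2).
x=0.000000, p=2.120000:
  k1 = f(0.000000, 2.120000) = 0.000000
  k2 = f(0.280000, 2.120000) = 0.160272
  p ← 2.120000 + (0.28/2)·(0.000000 + 0.160272) = 2.142438
x=0.280000, p=2.142438:
  k1 = f(0.280000, 2.142438) = 0.161968
  k2 = f(0.560000, 2.187789) = 0.330794
  p ← 2.142438 + (0.28/2)·(0.161968 + 0.330794) = 2.211425
x=0.560000, p=2.211425:
  k1 = f(0.560000, 2.211425) = 0.334367
  k2 = f(0.840000, 2.305048) = 0.522785
  p ← 2.211425 + (0.28/2)·(0.334367 + 0.522785) = 2.331426
p(0.84) ≈ 2.3314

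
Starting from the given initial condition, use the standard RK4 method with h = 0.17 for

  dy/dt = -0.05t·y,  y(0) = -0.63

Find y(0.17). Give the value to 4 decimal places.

RK4: k1 = f(t_n, y_n); k2 = f(t_n + h/2, y_n + (h/2)·k1); k3 = f(t_n + h/2, y_n + (h/2)·k2); k4 = f(t_n + h, y_n + h·k3); y_{n+1} = y_n + (h/6)·(k1 + 2k2 + 2k3 + k4).
t=0.000000, y=-0.630000:
  k1 = f(0.000000, -0.630000) = 0.000000
  k2 = f(0.085000, -0.630000) = 0.002678
  k3 = f(0.085000, -0.629772) = 0.002677
  k4 = f(0.170000, -0.629545) = 0.005351
  y ← -0.630000 + (0.17/6)·(k1 + 2k2 + 2k3 + k4) = -0.629545
y(0.17) ≈ -0.6295

-0.6295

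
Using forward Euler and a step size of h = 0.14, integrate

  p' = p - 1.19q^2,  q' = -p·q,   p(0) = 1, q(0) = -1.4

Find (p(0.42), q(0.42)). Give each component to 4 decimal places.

Euler on (p,q): p_{n+1} = p_n + h·p', q_{n+1} = q_n + h·q'.
0.000000: (1.000000, -1.400000); f=(-1.332400, 1.400000) → (0.813464, -1.204000)
0.140000: (0.813464, -1.204000); f=(-0.911579, 0.979411) → (0.685843, -1.066883)
0.280000: (0.685843, -1.066883); f=(-0.668661, 0.731714) → (0.592230, -0.964443)
(p(0.42), q(0.42)) ≈ (0.5922, -0.9644)

0.5922, -0.9644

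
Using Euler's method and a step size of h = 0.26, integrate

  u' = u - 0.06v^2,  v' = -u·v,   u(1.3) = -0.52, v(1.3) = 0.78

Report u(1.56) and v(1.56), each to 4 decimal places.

Euler on (u,v): u_{n+1} = u_n + h·u', v_{n+1} = v_n + h·v'.
1.300000: (-0.520000, 0.780000); f=(-0.556504, 0.405600) → (-0.664691, 0.885456)
(u(1.56), v(1.56)) ≈ (-0.6647, 0.8855)

-0.6647, 0.8855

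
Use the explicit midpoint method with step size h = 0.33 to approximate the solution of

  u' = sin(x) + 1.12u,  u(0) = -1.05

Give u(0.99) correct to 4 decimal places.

Midpoint: k1 = f(x_n, u_n); k2 = f(x_n + h/2, u_n + (h/2)·k1); u_{n+1} = u_n + h·k2.
x=0.000000, u=-1.050000:
  k1 = f(0.000000, -1.050000) = -1.176000
  k2 = f(0.165000, -1.244040) = -1.229072
  u ← -1.050000 + 0.33·(-1.229072) = -1.455594
x=0.330000, u=-1.455594:
  k1 = f(0.330000, -1.455594) = -1.306222
  k2 = f(0.495000, -1.671121) = -1.396623
  u ← -1.455594 + 0.33·(-1.396623) = -1.916480
x=0.660000, u=-1.916480:
  k1 = f(0.660000, -1.916480) = -1.533340
  k2 = f(0.825000, -2.169481) = -1.695271
  u ← -1.916480 + 0.33·(-1.695271) = -2.475919
u(0.99) ≈ -2.4759

-2.4759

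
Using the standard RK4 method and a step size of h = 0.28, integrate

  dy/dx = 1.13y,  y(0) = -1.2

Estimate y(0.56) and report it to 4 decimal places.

RK4: k1 = f(x_n, y_n); k2 = f(x_n + h/2, y_n + (h/2)·k1); k3 = f(x_n + h/2, y_n + (h/2)·k2); k4 = f(x_n + h, y_n + h·k3); y_{n+1} = y_n + (h/6)·(k1 + 2k2 + 2k3 + k4).
x=0.000000, y=-1.200000:
  k1 = f(0.000000, -1.200000) = -1.356000
  k2 = f(0.140000, -1.389840) = -1.570519
  k3 = f(0.140000, -1.419873) = -1.604456
  k4 = f(0.280000, -1.649248) = -1.863650
  y ← -1.200000 + (0.28/6)·(k1 + 2k2 + 2k3 + k4) = -1.646581
x=0.280000, y=-1.646581:
  k1 = f(0.280000, -1.646581) = -1.860637
  k2 = f(0.420000, -1.907071) = -2.154990
  k3 = f(0.420000, -1.948280) = -2.201556
  k4 = f(0.560000, -2.263017) = -2.557209
  y ← -1.646581 + (0.28/6)·(k1 + 2k2 + 2k3 + k4) = -2.259358
y(0.56) ≈ -2.2594

-2.2594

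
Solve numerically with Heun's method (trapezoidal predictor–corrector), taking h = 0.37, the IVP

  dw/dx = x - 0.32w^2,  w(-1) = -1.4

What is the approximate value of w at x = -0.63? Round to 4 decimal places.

Heun: k1 = f(x_n, w_n); k2 = f(x_n + h, w_n + h·k1); w_{n+1} = w_n + (h/2)·(k1 + k2).
x=-1.000000, w=-1.400000:
  k1 = f(-1.000000, -1.400000) = -1.627200
  k2 = f(-0.630000, -2.002064) = -1.912643
  w ← -1.400000 + (0.37/2)·(-1.627200 + (-1.912643)) = -2.054871
w(-0.63) ≈ -2.0549

-2.0549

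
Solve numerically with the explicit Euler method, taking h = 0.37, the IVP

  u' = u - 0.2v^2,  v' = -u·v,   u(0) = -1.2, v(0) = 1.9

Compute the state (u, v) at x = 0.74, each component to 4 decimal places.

Euler on (u,v): u_{n+1} = u_n + h·u', v_{n+1} = v_n + h·v'.
0.000000: (-1.200000, 1.900000); f=(-1.922000, 2.280000) → (-1.911140, 2.743600)
0.370000: (-1.911140, 2.743600); f=(-3.416608, 5.243404) → (-3.175285, 4.683659)
(u(0.74), v(0.74)) ≈ (-3.1753, 4.6837)

-3.1753, 4.6837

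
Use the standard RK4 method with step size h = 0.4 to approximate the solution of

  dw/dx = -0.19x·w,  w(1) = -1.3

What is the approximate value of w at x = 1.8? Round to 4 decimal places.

RK4: k1 = f(x_n, w_n); k2 = f(x_n + h/2, w_n + (h/2)·k1); k3 = f(x_n + h/2, w_n + (h/2)·k2); k4 = f(x_n + h, w_n + h·k3); w_{n+1} = w_n + (h/6)·(k1 + 2k2 + 2k3 + k4).
x=1.000000, w=-1.300000:
  k1 = f(1.000000, -1.300000) = 0.247000
  k2 = f(1.200000, -1.250600) = 0.285137
  k3 = f(1.200000, -1.242973) = 0.283398
  k4 = f(1.400000, -1.186641) = 0.315646
  w ← -1.300000 + (0.4/6)·(k1 + 2k2 + 2k3 + k4) = -1.186686
x=1.400000, w=-1.186686:
  k1 = f(1.400000, -1.186686) = 0.315658
  k2 = f(1.600000, -1.123554) = 0.341560
  k3 = f(1.600000, -1.118374) = 0.339986
  k4 = f(1.800000, -1.050691) = 0.359336
  w ← -1.186686 + (0.4/6)·(k1 + 2k2 + 2k3 + k4) = -1.050813
w(1.8) ≈ -1.0508

-1.0508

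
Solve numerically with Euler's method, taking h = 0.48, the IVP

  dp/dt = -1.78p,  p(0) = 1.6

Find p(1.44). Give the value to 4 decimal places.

0.0049

Euler: p_{n+1} = p_n + h·f(t_n, p_n).
t=0.000000, p=1.600000: f=-2.848000 → p ← 1.600000 + 0.48·(-2.848000) = 0.232960
t=0.480000, p=0.232960: f=-0.414669 → p ← 0.232960 + 0.48·(-0.414669) = 0.033919
t=0.960000, p=0.033919: f=-0.060376 → p ← 0.033919 + 0.48·(-0.060376) = 0.004939
p(1.44) ≈ 0.0049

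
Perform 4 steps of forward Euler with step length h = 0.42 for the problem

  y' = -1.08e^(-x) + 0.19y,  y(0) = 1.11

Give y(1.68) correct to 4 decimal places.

0.2503

Euler: y_{n+1} = y_n + h·f(x_n, y_n).
x=0.000000, y=1.110000: f=-0.869100 → y ← 1.110000 + 0.42·(-0.869100) = 0.744978
x=0.420000, y=0.744978: f=-0.568065 → y ← 0.744978 + 0.42·(-0.568065) = 0.506391
x=0.840000, y=0.506391: f=-0.370033 → y ← 0.506391 + 0.42·(-0.370033) = 0.350977
x=1.260000, y=0.350977: f=-0.239661 → y ← 0.350977 + 0.42·(-0.239661) = 0.250319
y(1.68) ≈ 0.2503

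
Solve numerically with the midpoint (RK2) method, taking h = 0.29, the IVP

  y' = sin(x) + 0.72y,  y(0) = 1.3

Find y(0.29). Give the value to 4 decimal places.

1.6417

Midpoint: k1 = f(x_n, y_n); k2 = f(x_n + h/2, y_n + (h/2)·k1); y_{n+1} = y_n + h·k2.
x=0.000000, y=1.300000:
  k1 = f(0.000000, 1.300000) = 0.936000
  k2 = f(0.145000, 1.435720) = 1.178211
  y ← 1.300000 + 0.29·1.178211 = 1.641681
y(0.29) ≈ 1.6417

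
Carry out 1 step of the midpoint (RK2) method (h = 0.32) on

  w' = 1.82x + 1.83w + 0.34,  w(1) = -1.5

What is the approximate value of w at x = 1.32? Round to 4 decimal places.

-1.6488

Midpoint: k1 = f(x_n, w_n); k2 = f(x_n + h/2, w_n + (h/2)·k1); w_{n+1} = w_n + h·k2.
x=1.000000, w=-1.500000:
  k1 = f(1.000000, -1.500000) = -0.585000
  k2 = f(1.160000, -1.593600) = -0.465088
  w ← -1.500000 + 0.32·(-0.465088) = -1.648828
w(1.32) ≈ -1.6488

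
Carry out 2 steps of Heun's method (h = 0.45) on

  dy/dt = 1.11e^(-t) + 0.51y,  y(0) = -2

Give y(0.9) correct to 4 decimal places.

Heun: k1 = f(t_n, y_n); k2 = f(t_n + h, y_n + h·k1); y_{n+1} = y_n + (h/2)·(k1 + k2).
t=0.000000, y=-2.000000:
  k1 = f(0.000000, -2.000000) = 0.090000
  k2 = f(0.450000, -1.959500) = -0.291578
  y ← -2.000000 + (0.45/2)·(0.090000 + (-0.291578)) = -2.045355
t=0.450000, y=-2.045355:
  k1 = f(0.450000, -2.045355) = -0.335364
  k2 = f(0.900000, -2.196269) = -0.668805
  y ← -2.045355 + (0.45/2)·(-0.335364 + (-0.668805)) = -2.271293
y(0.9) ≈ -2.2713

-2.2713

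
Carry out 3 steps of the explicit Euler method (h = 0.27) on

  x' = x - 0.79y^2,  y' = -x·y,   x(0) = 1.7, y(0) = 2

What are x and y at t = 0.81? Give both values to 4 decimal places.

1.6843, 0.4341

Euler on (x,y): x_{n+1} = x_n + h·x', y_{n+1} = y_n + h·y'.
0.000000: (1.700000, 2.000000); f=(-1.460000, -3.400000) → (1.305800, 1.082000)
0.270000: (1.305800, 1.082000); f=(0.380928, -1.412876) → (1.408651, 0.700524)
0.540000: (1.408651, 0.700524); f=(1.020971, -0.986793) → (1.684313, 0.434089)
(x(0.81), y(0.81)) ≈ (1.6843, 0.4341)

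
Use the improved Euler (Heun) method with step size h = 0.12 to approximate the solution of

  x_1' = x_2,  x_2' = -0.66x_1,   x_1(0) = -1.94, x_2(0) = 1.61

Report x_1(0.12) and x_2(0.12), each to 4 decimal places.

-1.7376, 1.7560

Heun on (x_1,x_2): k1 = f(t_n, state_n); k2 = f(t_n + h, state_n + h·k1); state_{n+1} = state_n + (h/2)·(k1 + k2).
0.000000: (-1.940000, 1.610000)
  k1 = (1.610000, 1.280400)
  predictor → (-1.746800, 1.763648)
  k2 = (1.763648, 1.152888)
  → (-1.737581, 1.755997)
(x_1(0.12), x_2(0.12)) ≈ (-1.7376, 1.7560)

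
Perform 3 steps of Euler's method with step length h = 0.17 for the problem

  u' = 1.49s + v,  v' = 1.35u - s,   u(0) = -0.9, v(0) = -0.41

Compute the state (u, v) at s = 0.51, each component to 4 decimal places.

-1.0929, -1.1625

Euler on (u,v): u_{n+1} = u_n + h·u', v_{n+1} = v_n + h·v'.
0.000000: (-0.900000, -0.410000); f=(-0.410000, -1.215000) → (-0.969700, -0.616550)
0.170000: (-0.969700, -0.616550); f=(-0.363250, -1.479095) → (-1.031453, -0.867996)
0.340000: (-1.031453, -0.867996); f=(-0.361396, -1.732461) → (-1.092890, -1.162514)
(u(0.51), v(0.51)) ≈ (-1.0929, -1.1625)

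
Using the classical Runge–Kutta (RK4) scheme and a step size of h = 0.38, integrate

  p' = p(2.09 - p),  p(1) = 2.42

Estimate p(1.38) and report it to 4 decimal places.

RK4: k1 = f(x_n, p_n); k2 = f(x_n + h/2, p_n + (h/2)·k1); k3 = f(x_n + h/2, p_n + (h/2)·k2); k4 = f(x_n + h, p_n + h·k3); p_{n+1} = p_n + (h/6)·(k1 + 2k2 + 2k3 + k4).
x=1.000000, p=2.420000:
  k1 = f(1.000000, 2.420000) = -0.798600
  k2 = f(1.190000, 2.268266) = -0.404355
  k3 = f(1.190000, 2.343173) = -0.593227
  k4 = f(1.380000, 2.194574) = -0.229495
  p ← 2.420000 + (0.38/6)·(k1 + 2k2 + 2k3 + k4) = 2.228527
p(1.38) ≈ 2.2285

2.2285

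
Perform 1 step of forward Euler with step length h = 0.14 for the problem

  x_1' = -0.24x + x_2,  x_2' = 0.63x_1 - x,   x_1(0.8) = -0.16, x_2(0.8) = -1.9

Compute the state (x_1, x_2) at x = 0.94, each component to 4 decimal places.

-0.4529, -2.0261

Euler on (x_1,x_2): x_1_{n+1} = x_1_n + h·x_1', x_2_{n+1} = x_2_n + h·x_2'.
0.800000: (-0.160000, -1.900000); f=(-2.092000, -0.900800) → (-0.452880, -2.026112)
(x_1(0.94), x_2(0.94)) ≈ (-0.4529, -2.0261)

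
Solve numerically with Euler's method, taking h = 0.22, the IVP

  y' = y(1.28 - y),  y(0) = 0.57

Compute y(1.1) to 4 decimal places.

0.9913

Euler: y_{n+1} = y_n + h·f(x_n, y_n).
x=0.000000, y=0.570000: f=0.404700 → y ← 0.570000 + 0.22·0.404700 = 0.659034
x=0.220000, y=0.659034: f=0.409238 → y ← 0.659034 + 0.22·0.409238 = 0.749066
x=0.440000, y=0.749066: f=0.397705 → y ← 0.749066 + 0.22·0.397705 = 0.836561
x=0.660000, y=0.836561: f=0.370964 → y ← 0.836561 + 0.22·0.370964 = 0.918173
x=0.880000, y=0.918173: f=0.332220 → y ← 0.918173 + 0.22·0.332220 = 0.991262
y(1.1) ≈ 0.9913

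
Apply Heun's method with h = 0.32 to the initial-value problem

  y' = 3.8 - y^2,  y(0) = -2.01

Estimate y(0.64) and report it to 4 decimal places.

-2.5605

Heun: k1 = f(x_n, y_n); k2 = f(x_n + h, y_n + h·k1); y_{n+1} = y_n + (h/2)·(k1 + k2).
x=0.000000, y=-2.010000:
  k1 = f(0.000000, -2.010000) = -0.240100
  k2 = f(0.320000, -2.086832) = -0.554868
  y ← -2.010000 + (0.32/2)·(-0.240100 + (-0.554868)) = -2.137195
x=0.320000, y=-2.137195:
  k1 = f(0.320000, -2.137195) = -0.767602
  k2 = f(0.640000, -2.382827) = -1.877867
  y ← -2.137195 + (0.32/2)·(-0.767602 + (-1.877867)) = -2.560470
y(0.64) ≈ -2.5605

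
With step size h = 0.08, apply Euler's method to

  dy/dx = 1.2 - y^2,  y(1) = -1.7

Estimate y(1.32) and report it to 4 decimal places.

-2.5392

Euler: y_{n+1} = y_n + h·f(x_n, y_n).
x=1.000000, y=-1.700000: f=-1.690000 → y ← -1.700000 + 0.08·(-1.690000) = -1.835200
x=1.080000, y=-1.835200: f=-2.167959 → y ← -1.835200 + 0.08·(-2.167959) = -2.008637
x=1.160000, y=-2.008637: f=-2.834621 → y ← -2.008637 + 0.08·(-2.834621) = -2.235406
x=1.240000, y=-2.235406: f=-3.797042 → y ← -2.235406 + 0.08·(-3.797042) = -2.539170
y(1.32) ≈ -2.5392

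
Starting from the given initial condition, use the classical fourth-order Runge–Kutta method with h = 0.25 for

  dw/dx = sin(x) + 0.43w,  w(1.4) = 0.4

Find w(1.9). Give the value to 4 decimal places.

RK4: k1 = f(x_n, w_n); k2 = f(x_n + h/2, w_n + (h/2)·k1); k3 = f(x_n + h/2, w_n + (h/2)·k2); k4 = f(x_n + h, w_n + h·k3); w_{n+1} = w_n + (h/6)·(k1 + 2k2 + 2k3 + k4).
x=1.400000, w=0.400000:
  k1 = f(1.400000, 0.400000) = 1.157450
  k2 = f(1.525000, 0.544681) = 1.233164
  k3 = f(1.525000, 0.554146) = 1.237234
  k4 = f(1.650000, 0.709309) = 1.301868
  w ← 0.400000 + (0.25/6)·(k1 + 2k2 + 2k3 + k4) = 0.708338
x=1.650000, w=0.708338:
  k1 = f(1.650000, 0.708338) = 1.301450
  k2 = f(1.775000, 0.871019) = 1.353761
  k3 = f(1.775000, 0.877558) = 1.356573
  k4 = f(1.900000, 1.047481) = 1.396717
  w ← 0.708338 + (0.25/6)·(k1 + 2k2 + 2k3 + k4) = 1.046623
w(1.9) ≈ 1.0466

1.0466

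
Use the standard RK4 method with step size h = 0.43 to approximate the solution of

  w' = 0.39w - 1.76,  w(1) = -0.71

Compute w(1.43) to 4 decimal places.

-1.6636

RK4: k1 = f(x_n, w_n); k2 = f(x_n + h/2, w_n + (h/2)·k1); k3 = f(x_n + h/2, w_n + (h/2)·k2); k4 = f(x_n + h, w_n + h·k3); w_{n+1} = w_n + (h/6)·(k1 + 2k2 + 2k3 + k4).
x=1.000000, w=-0.710000:
  k1 = f(1.000000, -0.710000) = -2.036900
  k2 = f(1.215000, -1.147933) = -2.207694
  k3 = f(1.215000, -1.184654) = -2.222015
  k4 = f(1.430000, -1.665467) = -2.409532
  w ← -0.710000 + (0.43/6)·(k1 + 2k2 + 2k3 + k4) = -1.663586
w(1.43) ≈ -1.6636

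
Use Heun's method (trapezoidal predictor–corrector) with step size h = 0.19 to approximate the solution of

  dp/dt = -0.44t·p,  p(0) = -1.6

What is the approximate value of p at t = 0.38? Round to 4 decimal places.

Heun: k1 = f(t_n, p_n); k2 = f(t_n + h, p_n + h·k1); p_{n+1} = p_n + (h/2)·(k1 + k2).
t=0.000000, p=-1.600000:
  k1 = f(0.000000, -1.600000) = 0.000000
  k2 = f(0.190000, -1.600000) = 0.133760
  p ← -1.600000 + (0.19/2)·(0.000000 + 0.133760) = -1.587293
t=0.190000, p=-1.587293:
  k1 = f(0.190000, -1.587293) = 0.132698
  k2 = f(0.380000, -1.562080) = 0.261180
  p ← -1.587293 + (0.19/2)·(0.132698 + 0.261180) = -1.549874
p(0.38) ≈ -1.5499

-1.5499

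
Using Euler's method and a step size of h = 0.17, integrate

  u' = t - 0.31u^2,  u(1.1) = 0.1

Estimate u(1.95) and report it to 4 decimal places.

Euler: u_{n+1} = u_n + h·f(t_n, u_n).
t=1.100000, u=0.100000: f=1.096900 → u ← 0.100000 + 0.17·1.096900 = 0.286473
t=1.270000, u=0.286473: f=1.244559 → u ← 0.286473 + 0.17·1.244559 = 0.498048
t=1.440000, u=0.498048: f=1.363104 → u ← 0.498048 + 0.17·1.363104 = 0.729776
t=1.610000, u=0.729776: f=1.444902 → u ← 0.729776 + 0.17·1.444902 = 0.975409
t=1.780000, u=0.975409: f=1.485059 → u ← 0.975409 + 0.17·1.485059 = 1.227869
u(1.95) ≈ 1.2279

1.2279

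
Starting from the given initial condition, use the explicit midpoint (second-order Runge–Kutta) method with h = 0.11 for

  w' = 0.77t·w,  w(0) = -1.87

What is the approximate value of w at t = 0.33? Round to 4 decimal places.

-1.9499

Midpoint: k1 = f(t_n, w_n); k2 = f(t_n + h/2, w_n + (h/2)·k1); w_{n+1} = w_n + h·k2.
t=0.000000, w=-1.870000:
  k1 = f(0.000000, -1.870000) = 0.000000
  k2 = f(0.055000, -1.870000) = -0.079195
  w ← -1.870000 + 0.11·(-0.079195) = -1.878711
t=0.110000, w=-1.878711:
  k1 = f(0.110000, -1.878711) = -0.159127
  k2 = f(0.165000, -1.887463) = -0.239802
  w ← -1.878711 + 0.11·(-0.239802) = -1.905090
t=0.220000, w=-1.905090:
  k1 = f(0.220000, -1.905090) = -0.322722
  k2 = f(0.275000, -1.922839) = -0.407161
  w ← -1.905090 + 0.11·(-0.407161) = -1.949877
w(0.33) ≈ -1.9499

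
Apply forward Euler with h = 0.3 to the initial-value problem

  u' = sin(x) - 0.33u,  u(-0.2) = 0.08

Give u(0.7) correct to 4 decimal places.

Euler: u_{n+1} = u_n + h·f(x_n, u_n).
x=-0.200000, u=0.080000: f=-0.225069 → u ← 0.080000 + 0.3·(-0.225069) = 0.012479
x=0.100000, u=0.012479: f=0.095715 → u ← 0.012479 + 0.3·0.095715 = 0.041194
x=0.400000, u=0.041194: f=0.375824 → u ← 0.041194 + 0.3·0.375824 = 0.153941
u(0.7) ≈ 0.1539

0.1539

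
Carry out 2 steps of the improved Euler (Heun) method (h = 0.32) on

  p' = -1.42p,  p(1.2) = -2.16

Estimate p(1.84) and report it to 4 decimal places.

-0.9093

Heun: k1 = f(t_n, p_n); k2 = f(t_n + h, p_n + h·k1); p_{n+1} = p_n + (h/2)·(k1 + k2).
t=1.200000, p=-2.160000:
  k1 = f(1.200000, -2.160000) = 3.067200
  k2 = f(1.520000, -1.178496) = 1.673464
  p ← -2.160000 + (0.32/2)·(3.067200 + 1.673464) = -1.401494
t=1.520000, p=-1.401494:
  k1 = f(1.520000, -1.401494) = 1.990121
  k2 = f(1.840000, -0.764655) = 1.085810
  p ← -1.401494 + (0.32/2)·(1.990121 + 1.085810) = -0.909345
p(1.84) ≈ -0.9093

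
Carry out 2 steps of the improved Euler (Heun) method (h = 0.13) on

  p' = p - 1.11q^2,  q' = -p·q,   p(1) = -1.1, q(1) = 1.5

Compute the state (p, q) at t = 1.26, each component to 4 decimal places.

Heun on (p,q): k1 = f(t_n, state_n); k2 = f(t_n + h, state_n + h·k1); state_{n+1} = state_n + (h/2)·(k1 + k2).
1.000000: (-1.100000, 1.500000)
  k1 = (-3.597500, 1.650000)
  predictor → (-1.567675, 1.714500)
  k2 = (-4.830531, 2.687779)
  → (-1.647822, 1.781956)
1.130000: (-1.647822, 1.781956)
  k1 = (-5.172478, 2.936346)
  predictor → (-2.320244, 2.163681)
  k2 = (-7.516724, 5.020267)
  → (-2.472620, 2.299135)
(p(1.26), q(1.26)) ≈ (-2.4726, 2.2991)

-2.4726, 2.2991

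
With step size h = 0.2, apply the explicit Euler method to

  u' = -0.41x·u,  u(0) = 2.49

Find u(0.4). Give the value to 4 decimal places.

2.4492

Euler: u_{n+1} = u_n + h·f(x_n, u_n).
x=0.000000, u=2.490000: f=0.000000 → u ← 2.490000 + 0.2·0.000000 = 2.490000
x=0.200000, u=2.490000: f=-0.204180 → u ← 2.490000 + 0.2·(-0.204180) = 2.449164
u(0.4) ≈ 2.4492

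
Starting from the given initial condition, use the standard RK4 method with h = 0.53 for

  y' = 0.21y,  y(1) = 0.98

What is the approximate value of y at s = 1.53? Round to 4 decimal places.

RK4: k1 = f(s_n, y_n); k2 = f(s_n + h/2, y_n + (h/2)·k1); k3 = f(s_n + h/2, y_n + (h/2)·k2); k4 = f(s_n + h, y_n + h·k3); y_{n+1} = y_n + (h/6)·(k1 + 2k2 + 2k3 + k4).
s=1.000000, y=0.980000:
  k1 = f(1.000000, 0.980000) = 0.205800
  k2 = f(1.265000, 1.034537) = 0.217253
  k3 = f(1.265000, 1.037572) = 0.217890
  k4 = f(1.530000, 1.095482) = 0.230051
  y ← 0.980000 + (0.53/6)·(k1 + 2k2 + 2k3 + k4) = 1.095375
y(1.53) ≈ 1.0954

1.0954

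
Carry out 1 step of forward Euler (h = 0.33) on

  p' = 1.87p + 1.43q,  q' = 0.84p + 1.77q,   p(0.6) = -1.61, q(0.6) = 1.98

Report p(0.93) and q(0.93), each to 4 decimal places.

Euler on (p,q): p_{n+1} = p_n + h·p', q_{n+1} = q_n + h·q'.
0.600000: (-1.610000, 1.980000); f=(-0.179300, 2.152200) → (-1.669169, 2.690226)
(p(0.93), q(0.93)) ≈ (-1.6692, 2.6902)

-1.6692, 2.6902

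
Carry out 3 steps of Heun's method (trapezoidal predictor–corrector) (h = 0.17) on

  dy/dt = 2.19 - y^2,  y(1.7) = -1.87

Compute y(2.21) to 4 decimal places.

Heun: k1 = f(t_n, y_n); k2 = f(t_n + h, y_n + h·k1); y_{n+1} = y_n + (h/2)·(k1 + k2).
t=1.700000, y=-1.870000:
  k1 = f(1.700000, -1.870000) = -1.306900
  k2 = f(1.870000, -2.092173) = -2.187188
  y ← -1.870000 + (0.17/2)·(-1.306900 + (-2.187188)) = -2.166997
t=1.870000, y=-2.166997:
  k1 = f(1.870000, -2.166997) = -2.505878
  k2 = f(2.040000, -2.592997) = -4.533632
  y ← -2.166997 + (0.17/2)·(-2.505878 + (-4.533632)) = -2.765356
t=2.040000, y=-2.765356:
  k1 = f(2.040000, -2.765356) = -5.457193
  k2 = f(2.210000, -3.693079) = -11.448830
  y ← -2.765356 + (0.17/2)·(-5.457193 + (-11.448830)) = -4.202368
y(2.21) ≈ -4.2024

-4.2024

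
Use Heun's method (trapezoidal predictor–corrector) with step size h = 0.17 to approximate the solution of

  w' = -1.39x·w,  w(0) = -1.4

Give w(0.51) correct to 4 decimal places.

Heun: k1 = f(x_n, w_n); k2 = f(x_n + h, w_n + h·k1); w_{n+1} = w_n + (h/2)·(k1 + k2).
x=0.000000, w=-1.400000:
  k1 = f(0.000000, -1.400000) = 0.000000
  k2 = f(0.170000, -1.400000) = 0.330820
  w ← -1.400000 + (0.17/2)·(0.000000 + 0.330820) = -1.371880
x=0.170000, w=-1.371880:
  k1 = f(0.170000, -1.371880) = 0.324175
  k2 = f(0.340000, -1.316770) = 0.622306
  w ← -1.371880 + (0.17/2)·(0.324175 + 0.622306) = -1.291429
x=0.340000, w=-1.291429:
  k1 = f(0.340000, -1.291429) = 0.610330
  k2 = f(0.510000, -1.187673) = 0.841942
  w ← -1.291429 + (0.17/2)·(0.610330 + 0.841942) = -1.167986
w(0.51) ≈ -1.1680

-1.1680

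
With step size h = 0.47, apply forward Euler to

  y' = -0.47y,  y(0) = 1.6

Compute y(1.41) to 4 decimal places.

Euler: y_{n+1} = y_n + h·f(t_n, y_n).
t=0.000000, y=1.600000: f=-0.752000 → y ← 1.600000 + 0.47·(-0.752000) = 1.246560
t=0.470000, y=1.246560: f=-0.585883 → y ← 1.246560 + 0.47·(-0.585883) = 0.971195
t=0.940000, y=0.971195: f=-0.456462 → y ← 0.971195 + 0.47·(-0.456462) = 0.756658
y(1.41) ≈ 0.7567

0.7567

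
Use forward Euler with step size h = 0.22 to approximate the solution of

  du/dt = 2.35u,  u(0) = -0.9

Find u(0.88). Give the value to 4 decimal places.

Euler: u_{n+1} = u_n + h·f(t_n, u_n).
t=0.000000, u=-0.900000: f=-2.115000 → u ← -0.900000 + 0.22·(-2.115000) = -1.365300
t=0.220000, u=-1.365300: f=-3.208455 → u ← -1.365300 + 0.22·(-3.208455) = -2.071160
t=0.440000, u=-2.071160: f=-4.867226 → u ← -2.071160 + 0.22·(-4.867226) = -3.141950
t=0.660000, u=-3.141950: f=-7.383582 → u ← -3.141950 + 0.22·(-7.383582) = -4.766338
u(0.88) ≈ -4.7663

-4.7663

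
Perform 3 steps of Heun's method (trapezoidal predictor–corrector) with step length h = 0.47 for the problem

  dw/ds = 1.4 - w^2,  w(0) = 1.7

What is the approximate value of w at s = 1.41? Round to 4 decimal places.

1.2509

Heun: k1 = f(s_n, w_n); k2 = f(s_n + h, w_n + h·k1); w_{n+1} = w_n + (h/2)·(k1 + k2).
s=0.000000, w=1.700000:
  k1 = f(0.000000, 1.700000) = -1.490000
  k2 = f(0.470000, 0.999700) = 0.400600
  w ← 1.700000 + (0.47/2)·(-1.490000 + 0.400600) = 1.443991
s=0.470000, w=1.443991:
  k1 = f(0.470000, 1.443991) = -0.685110
  k2 = f(0.940000, 1.121989) = 0.141140
  w ← 1.443991 + (0.47/2)·(-0.685110 + 0.141140) = 1.316158
s=0.940000, w=1.316158:
  k1 = f(0.940000, 1.316158) = -0.332272
  k2 = f(1.410000, 1.159990) = 0.054423
  w ← 1.316158 + (0.47/2)·(-0.332272 + 0.054423) = 1.250863
w(1.41) ≈ 1.2509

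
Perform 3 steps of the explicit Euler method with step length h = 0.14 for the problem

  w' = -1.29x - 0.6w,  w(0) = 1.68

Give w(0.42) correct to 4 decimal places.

1.2175

Euler: w_{n+1} = w_n + h·f(x_n, w_n).
x=0.000000, w=1.680000: f=-1.008000 → w ← 1.680000 + 0.14·(-1.008000) = 1.538880
x=0.140000, w=1.538880: f=-1.103928 → w ← 1.538880 + 0.14·(-1.103928) = 1.384330
x=0.280000, w=1.384330: f=-1.191798 → w ← 1.384330 + 0.14·(-1.191798) = 1.217478
w(0.42) ≈ 1.2175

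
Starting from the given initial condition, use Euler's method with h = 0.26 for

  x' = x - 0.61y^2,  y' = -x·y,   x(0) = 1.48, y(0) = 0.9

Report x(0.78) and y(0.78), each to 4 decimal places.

2.6807, 0.1348

Euler on (x,y): x_{n+1} = x_n + h·x', y_{n+1} = y_n + h·y'.
0.000000: (1.480000, 0.900000); f=(0.985900, -1.332000) → (1.736334, 0.553680)
0.260000: (1.736334, 0.553680); f=(1.549331, -0.961373) → (2.139160, 0.303723)
0.520000: (2.139160, 0.303723); f=(2.082889, -0.649712) → (2.680711, 0.134798)
(x(0.78), y(0.78)) ≈ (2.6807, 0.1348)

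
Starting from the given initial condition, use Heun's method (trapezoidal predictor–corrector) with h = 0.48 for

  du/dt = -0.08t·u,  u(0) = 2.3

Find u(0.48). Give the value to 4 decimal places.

Heun: k1 = f(t_n, u_n); k2 = f(t_n + h, u_n + h·k1); u_{n+1} = u_n + (h/2)·(k1 + k2).
t=0.000000, u=2.300000:
  k1 = f(0.000000, 2.300000) = 0.000000
  k2 = f(0.480000, 2.300000) = -0.088320
  u ← 2.300000 + (0.48/2)·(0.000000 + (-0.088320)) = 2.278803
u(0.48) ≈ 2.2788

2.2788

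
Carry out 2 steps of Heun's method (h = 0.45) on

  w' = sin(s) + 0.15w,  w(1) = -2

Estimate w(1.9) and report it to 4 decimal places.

Heun: k1 = f(s_n, w_n); k2 = f(s_n + h, w_n + h·k1); w_{n+1} = w_n + (h/2)·(k1 + k2).
s=1.000000, w=-2.000000:
  k1 = f(1.000000, -2.000000) = 0.541471
  k2 = f(1.450000, -1.756338) = 0.729262
  w ← -2.000000 + (0.45/2)·(0.541471 + 0.729262) = -1.714085
s=1.450000, w=-1.714085:
  k1 = f(1.450000, -1.714085) = 0.735600
  k2 = f(1.900000, -1.383065) = 0.738840
  w ← -1.714085 + (0.45/2)·(0.735600 + 0.738840) = -1.382336
w(1.9) ≈ -1.3823

-1.3823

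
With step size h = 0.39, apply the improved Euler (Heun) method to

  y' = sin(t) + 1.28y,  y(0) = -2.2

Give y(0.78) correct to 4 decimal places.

-5.4321

Heun: k1 = f(t_n, y_n); k2 = f(t_n + h, y_n + h·k1); y_{n+1} = y_n + (h/2)·(k1 + k2).
t=0.000000, y=-2.200000:
  k1 = f(0.000000, -2.200000) = -2.816000
  k2 = f(0.390000, -3.298240) = -3.841559
  y ← -2.200000 + (0.39/2)·(-2.816000 + (-3.841559)) = -3.498224
t=0.390000, y=-3.498224:
  k1 = f(0.390000, -3.498224) = -4.097538
  k2 = f(0.780000, -5.096264) = -5.819938
  y ← -3.498224 + (0.39/2)·(-4.097538 + (-5.819938)) = -5.432132
y(0.78) ≈ -5.4321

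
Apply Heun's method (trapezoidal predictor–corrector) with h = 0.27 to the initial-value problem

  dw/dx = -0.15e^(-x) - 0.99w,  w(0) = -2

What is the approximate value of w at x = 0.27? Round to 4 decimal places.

-1.5671

Heun: k1 = f(x_n, w_n); k2 = f(x_n + h, w_n + h·k1); w_{n+1} = w_n + (h/2)·(k1 + k2).
x=0.000000, w=-2.000000:
  k1 = f(0.000000, -2.000000) = 1.830000
  k2 = f(0.270000, -1.505900) = 1.376334
  w ← -2.000000 + (0.27/2)·(1.830000 + 1.376334) = -1.567145
w(0.27) ≈ -1.5671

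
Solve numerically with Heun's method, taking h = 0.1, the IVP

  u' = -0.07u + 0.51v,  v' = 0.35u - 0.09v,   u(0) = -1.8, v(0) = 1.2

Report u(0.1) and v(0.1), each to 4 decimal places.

-1.7283, 1.1278

Heun on (u,v): k1 = f(x_n, state_n); k2 = f(x_n + h, state_n + h·k1); state_{n+1} = state_n + (h/2)·(k1 + k2).
0.000000: (-1.800000, 1.200000)
  k1 = (0.738000, -0.738000)
  predictor → (-1.726200, 1.126200)
  k2 = (0.695196, -0.705528)
  → (-1.728340, 1.127824)
(u(0.1), v(0.1)) ≈ (-1.7283, 1.1278)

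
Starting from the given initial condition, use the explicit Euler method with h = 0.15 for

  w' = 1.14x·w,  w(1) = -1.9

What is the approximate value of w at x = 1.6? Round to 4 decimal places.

Euler: w_{n+1} = w_n + h·f(x_n, w_n).
x=1.000000, w=-1.900000: f=-2.166000 → w ← -1.900000 + 0.15·(-2.166000) = -2.224900
x=1.150000, w=-2.224900: f=-2.916844 → w ← -2.224900 + 0.15·(-2.916844) = -2.662427
x=1.300000, w=-2.662427: f=-3.945716 → w ← -2.662427 + 0.15·(-3.945716) = -3.254284
x=1.450000, w=-3.254284: f=-5.379331 → w ← -3.254284 + 0.15·(-5.379331) = -4.061184
w(1.6) ≈ -4.0612

-4.0612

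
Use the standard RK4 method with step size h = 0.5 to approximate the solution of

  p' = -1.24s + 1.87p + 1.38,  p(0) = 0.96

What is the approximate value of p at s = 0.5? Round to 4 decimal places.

RK4: k1 = f(s_n, p_n); k2 = f(s_n + h/2, p_n + (h/2)·k1); k3 = f(s_n + h/2, p_n + (h/2)·k2); k4 = f(s_n + h, p_n + h·k3); p_{n+1} = p_n + (h/6)·(k1 + 2k2 + 2k3 + k4).
s=0.000000, p=0.960000:
  k1 = f(0.000000, 0.960000) = 3.175200
  k2 = f(0.250000, 1.753800) = 4.349606
  k3 = f(0.250000, 2.047401) = 4.898641
  k4 = f(0.500000, 3.409320) = 7.135429
  p ← 0.960000 + (0.5/6)·(k1 + 2k2 + 2k3 + k4) = 3.360594
p(0.5) ≈ 3.3606

3.3606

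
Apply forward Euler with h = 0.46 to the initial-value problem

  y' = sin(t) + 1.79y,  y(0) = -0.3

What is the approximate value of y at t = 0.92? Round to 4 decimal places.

Euler: y_{n+1} = y_n + h·f(t_n, y_n).
t=0.000000, y=-0.300000: f=-0.537000 → y ← -0.300000 + 0.46·(-0.537000) = -0.547020
t=0.460000, y=-0.547020: f=-0.535218 → y ← -0.547020 + 0.46·(-0.535218) = -0.793220
y(0.92) ≈ -0.7932

-0.7932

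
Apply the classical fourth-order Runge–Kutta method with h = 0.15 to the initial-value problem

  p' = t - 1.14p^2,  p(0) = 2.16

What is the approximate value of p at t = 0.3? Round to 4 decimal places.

RK4: k1 = f(t_n, p_n); k2 = f(t_n + h/2, p_n + (h/2)·k1); k3 = f(t_n + h/2, p_n + (h/2)·k2); k4 = f(t_n + h, p_n + h·k3); p_{n+1} = p_n + (h/6)·(k1 + 2k2 + 2k3 + k4).
t=0.000000, p=2.160000:
  k1 = f(0.000000, 2.160000) = -5.318784
  k2 = f(0.075000, 1.761091) = -3.460644
  k3 = f(0.075000, 1.900452) = -4.042357
  k4 = f(0.150000, 1.553646) = -2.601752
  p ← 2.160000 + (0.15/6)·(k1 + 2k2 + 2k3 + k4) = 1.586837
t=0.150000, p=1.586837:
  k1 = f(0.150000, 1.586837) = -2.720577
  k2 = f(0.225000, 1.382793) = -1.954814
  k3 = f(0.225000, 1.440226) = -2.139645
  k4 = f(0.300000, 1.265890) = -1.526824
  p ← 1.586837 + (0.15/6)·(k1 + 2k2 + 2k3 + k4) = 1.275929
p(0.3) ≈ 1.2759

1.2759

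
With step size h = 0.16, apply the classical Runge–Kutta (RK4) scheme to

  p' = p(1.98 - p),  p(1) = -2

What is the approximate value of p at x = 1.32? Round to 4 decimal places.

RK4: k1 = f(x_n, p_n); k2 = f(x_n + h/2, p_n + (h/2)·k1); k3 = f(x_n + h/2, p_n + (h/2)·k2); k4 = f(x_n + h, p_n + h·k3); p_{n+1} = p_n + (h/6)·(k1 + 2k2 + 2k3 + k4).
x=1.000000, p=-2.000000:
  k1 = f(1.000000, -2.000000) = -7.960000
  k2 = f(1.080000, -2.636800) = -12.173578
  k3 = f(1.080000, -2.973886) = -14.732294
  k4 = f(1.160000, -4.357167) = -27.612096
  p ← -2.000000 + (0.16/6)·(k1 + 2k2 + 2k3 + k4) = -4.383569
x=1.160000, p=-4.383569:
  k1 = f(1.160000, -4.383569) = -27.895145
  k2 = f(1.240000, -6.615181) = -56.858673
  k3 = f(1.240000, -8.932263) = -97.471202
  k4 = f(1.320000, -19.978961) = -438.717240
  p ← -4.383569 + (0.16/6)·(k1 + 2k2 + 2k3 + k4) = -25.057493
p(1.32) ≈ -25.0575

-25.0575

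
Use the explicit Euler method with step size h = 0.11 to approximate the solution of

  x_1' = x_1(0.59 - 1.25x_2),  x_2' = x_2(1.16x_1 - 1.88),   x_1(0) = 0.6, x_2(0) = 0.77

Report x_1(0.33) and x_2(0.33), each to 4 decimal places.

0.5514, 0.5018

Euler on (x_1,x_2): x_1_{n+1} = x_1_n + h·x_1', x_2_{n+1} = x_2_n + h·x_2'.
0.000000: (0.600000, 0.770000); f=(-0.223500, -0.911680) → (0.575415, 0.669715)
0.110000: (0.575415, 0.669715); f=(-0.142210, -0.812042) → (0.559772, 0.580391)
0.220000: (0.559772, 0.580391); f=(-0.075842, -0.714266) → (0.551429, 0.501821)
(x_1(0.33), x_2(0.33)) ≈ (0.5514, 0.5018)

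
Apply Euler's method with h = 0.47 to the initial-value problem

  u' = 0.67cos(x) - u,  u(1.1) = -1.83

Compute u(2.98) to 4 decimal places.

Euler: u_{n+1} = u_n + h·f(x_n, u_n).
x=1.100000, u=-1.830000: f=2.133909 → u ← -1.830000 + 0.47·2.133909 = -0.827063
x=1.570000, u=-0.827063: f=0.827596 → u ← -0.827063 + 0.47·0.827596 = -0.438092
x=2.040000, u=-0.438092: f=0.135134 → u ← -0.438092 + 0.47·0.135134 = -0.374579
x=2.510000, u=-0.374579: f=-0.166170 → u ← -0.374579 + 0.47·(-0.166170) = -0.452679
u(2.98) ≈ -0.4527

-0.4527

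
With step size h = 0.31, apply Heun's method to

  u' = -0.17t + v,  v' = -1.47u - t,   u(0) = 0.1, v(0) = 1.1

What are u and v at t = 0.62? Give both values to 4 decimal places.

Heun on (u,v): k1 = f(t_n, state_n); k2 = f(t_n + h, state_n + h·k1); state_{n+1} = state_n + (h/2)·(k1 + k2).
0.000000: (0.100000, 1.100000)
  k1 = (1.100000, -0.147000)
  predictor → (0.441000, 1.054430)
  k2 = (1.001730, -0.958270)
  → (0.425768, 0.928683)
0.310000: (0.425768, 0.928683)
  k1 = (0.875983, -0.935879)
  predictor → (0.697323, 0.638561)
  k2 = (0.533161, -1.645065)
  → (0.644185, 0.528637)
(u(0.62), v(0.62)) ≈ (0.6442, 0.5286)

0.6442, 0.5286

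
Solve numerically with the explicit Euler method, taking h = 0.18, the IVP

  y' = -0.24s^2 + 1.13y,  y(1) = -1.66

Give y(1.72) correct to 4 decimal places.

Euler: y_{n+1} = y_n + h·f(s_n, y_n).
s=1.000000, y=-1.660000: f=-2.115800 → y ← -1.660000 + 0.18·(-2.115800) = -2.040844
s=1.180000, y=-2.040844: f=-2.640330 → y ← -2.040844 + 0.18·(-2.640330) = -2.516103
s=1.360000, y=-2.516103: f=-3.287101 → y ← -2.516103 + 0.18·(-3.287101) = -3.107781
s=1.540000, y=-3.107781: f=-4.080977 → y ← -3.107781 + 0.18·(-4.080977) = -3.842357
y(1.72) ≈ -3.8424

-3.8424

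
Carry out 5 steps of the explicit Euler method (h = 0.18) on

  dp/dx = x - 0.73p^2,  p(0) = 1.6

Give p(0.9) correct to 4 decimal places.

Euler: p_{n+1} = p_n + h·f(x_n, p_n).
x=0.000000, p=1.600000: f=-1.868800 → p ← 1.600000 + 0.18·(-1.868800) = 1.263616
x=0.180000, p=1.263616: f=-0.985610 → p ← 1.263616 + 0.18·(-0.985610) = 1.086206
x=0.360000, p=1.086206: f=-0.501286 → p ← 1.086206 + 0.18·(-0.501286) = 0.995975
x=0.540000, p=0.995975: f=-0.184135 → p ← 0.995975 + 0.18·(-0.184135) = 0.962830
x=0.720000, p=0.962830: f=0.043259 → p ← 0.962830 + 0.18·0.043259 = 0.970617
p(0.9) ≈ 0.9706

0.9706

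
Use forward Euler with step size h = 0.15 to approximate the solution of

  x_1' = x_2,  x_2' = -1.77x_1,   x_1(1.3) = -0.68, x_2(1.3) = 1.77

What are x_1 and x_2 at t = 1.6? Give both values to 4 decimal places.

Euler on (x_1,x_2): x_1_{n+1} = x_1_n + h·x_1', x_2_{n+1} = x_2_n + h·x_2'.
1.300000: (-0.680000, 1.770000); f=(1.770000, 1.203600) → (-0.414500, 1.950540)
1.450000: (-0.414500, 1.950540); f=(1.950540, 0.733665) → (-0.121919, 2.060590)
(x_1(1.6), x_2(1.6)) ≈ (-0.1219, 2.0606)

-0.1219, 2.0606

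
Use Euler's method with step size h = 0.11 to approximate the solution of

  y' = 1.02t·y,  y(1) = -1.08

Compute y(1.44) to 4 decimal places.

-1.7648

Euler: y_{n+1} = y_n + h·f(t_n, y_n).
t=1.000000, y=-1.080000: f=-1.101600 → y ← -1.080000 + 0.11·(-1.101600) = -1.201176
t=1.110000, y=-1.201176: f=-1.359971 → y ← -1.201176 + 0.11·(-1.359971) = -1.350773
t=1.220000, y=-1.350773: f=-1.680902 → y ← -1.350773 + 0.11·(-1.680902) = -1.535672
t=1.330000, y=-1.535672: f=-2.083293 → y ← -1.535672 + 0.11·(-2.083293) = -1.764834
y(1.44) ≈ -1.7648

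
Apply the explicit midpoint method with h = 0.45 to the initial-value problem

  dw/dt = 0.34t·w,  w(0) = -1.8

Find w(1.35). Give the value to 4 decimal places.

Midpoint: k1 = f(t_n, w_n); k2 = f(t_n + h/2, w_n + (h/2)·k1); w_{n+1} = w_n + h·k2.
t=0.000000, w=-1.800000:
  k1 = f(0.000000, -1.800000) = 0.000000
  k2 = f(0.225000, -1.800000) = -0.137700
  w ← -1.800000 + 0.45·(-0.137700) = -1.861965
t=0.450000, w=-1.861965:
  k1 = f(0.450000, -1.861965) = -0.284881
  k2 = f(0.675000, -1.926063) = -0.442031
  w ← -1.861965 + 0.45·(-0.442031) = -2.060879
t=0.900000, w=-2.060879:
  k1 = f(0.900000, -2.060879) = -0.630629
  k2 = f(1.125000, -2.202771) = -0.842560
  w ← -2.060879 + 0.45·(-0.842560) = -2.440031
w(1.35) ≈ -2.4400

-2.4400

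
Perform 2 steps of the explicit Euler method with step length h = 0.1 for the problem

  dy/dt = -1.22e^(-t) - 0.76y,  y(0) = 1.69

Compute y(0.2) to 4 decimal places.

1.2198

Euler: y_{n+1} = y_n + h·f(t_n, y_n).
t=0.000000, y=1.690000: f=-2.504400 → y ← 1.690000 + 0.1·(-2.504400) = 1.439560
t=0.100000, y=1.439560: f=-2.197967 → y ← 1.439560 + 0.1·(-2.197967) = 1.219763
y(0.2) ≈ 1.2198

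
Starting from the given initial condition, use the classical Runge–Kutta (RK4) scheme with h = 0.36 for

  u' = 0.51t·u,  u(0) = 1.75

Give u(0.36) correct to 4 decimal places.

RK4: k1 = f(t_n, u_n); k2 = f(t_n + h/2, u_n + (h/2)·k1); k3 = f(t_n + h/2, u_n + (h/2)·k2); k4 = f(t_n + h, u_n + h·k3); u_{n+1} = u_n + (h/6)·(k1 + 2k2 + 2k3 + k4).
t=0.000000, u=1.750000:
  k1 = f(0.000000, 1.750000) = 0.000000
  k2 = f(0.180000, 1.750000) = 0.160650
  k3 = f(0.180000, 1.778917) = 0.163305
  k4 = f(0.360000, 1.808790) = 0.332094
  u ← 1.750000 + (0.36/6)·(k1 + 2k2 + 2k3 + k4) = 1.808800
u(0.36) ≈ 1.8088

1.8088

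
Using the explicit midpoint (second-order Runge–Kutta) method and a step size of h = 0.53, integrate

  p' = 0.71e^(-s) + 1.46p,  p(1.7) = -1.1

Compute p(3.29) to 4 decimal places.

-9.3365

Midpoint: k1 = f(s_n, p_n); k2 = f(s_n + h/2, p_n + (h/2)·k1); p_{n+1} = p_n + h·k2.
s=1.700000, p=-1.100000:
  k1 = f(1.700000, -1.100000) = -1.476295
  k2 = f(1.965000, -1.491218) = -2.077668
  p ← -1.100000 + 0.53·(-2.077668) = -2.201164
s=2.230000, p=-2.201164:
  k1 = f(2.230000, -2.201164) = -3.137354
  k2 = f(2.495000, -3.032563) = -4.368969
  p ← -2.201164 + 0.53·(-4.368969) = -4.516718
s=2.760000, p=-4.516718:
  k1 = f(2.760000, -4.516718) = -6.549470
  k2 = f(3.025000, -6.252327) = -9.093922
  p ← -4.516718 + 0.53·(-9.093922) = -9.336496
p(3.29) ≈ -9.3365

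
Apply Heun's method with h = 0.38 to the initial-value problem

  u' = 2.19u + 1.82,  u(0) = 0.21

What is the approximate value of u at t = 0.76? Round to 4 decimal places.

Heun: k1 = f(t_n, u_n); k2 = f(t_n + h, u_n + h·k1); u_{n+1} = u_n + (h/2)·(k1 + k2).
t=0.000000, u=0.210000:
  k1 = f(0.000000, 0.210000) = 2.279900
  k2 = f(0.380000, 1.076362) = 4.177233
  u ← 0.210000 + (0.38/2)·(2.279900 + 4.177233) = 1.436855
t=0.380000, u=1.436855:
  k1 = f(0.380000, 1.436855) = 4.966713
  k2 = f(0.760000, 3.324206) = 9.100011
  u ← 1.436855 + (0.38/2)·(4.966713 + 9.100011) = 4.109533
u(0.76) ≈ 4.1095

4.1095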